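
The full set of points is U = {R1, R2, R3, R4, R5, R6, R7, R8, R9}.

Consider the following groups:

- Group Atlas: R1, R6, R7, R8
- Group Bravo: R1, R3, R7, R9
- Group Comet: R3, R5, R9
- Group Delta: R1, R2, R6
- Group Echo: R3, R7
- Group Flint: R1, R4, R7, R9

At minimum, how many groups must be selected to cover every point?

4

Atlas, Comet, Delta, and Flint cover everything between them: the union {R1, R2, R3, R4, R5, R6, R7, R8, R9} is all of U.
Only Flint contains R4, so Flint is forced; the remaining 5 points need at least 3 more groups (each remaining group adds at most 2) — so at least 4 groups are needed, and 4 is optimal.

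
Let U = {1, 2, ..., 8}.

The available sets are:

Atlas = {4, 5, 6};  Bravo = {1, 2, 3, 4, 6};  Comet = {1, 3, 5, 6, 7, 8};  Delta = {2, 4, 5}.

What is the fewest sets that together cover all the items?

2

Comet and Delta together: Comet ∪ Delta = {1, 2, 3, 4, 5, 6, 7, 8} — every item is covered.
No single set has all 8 items (the largest, Comet, has 6), so 2 is optimal.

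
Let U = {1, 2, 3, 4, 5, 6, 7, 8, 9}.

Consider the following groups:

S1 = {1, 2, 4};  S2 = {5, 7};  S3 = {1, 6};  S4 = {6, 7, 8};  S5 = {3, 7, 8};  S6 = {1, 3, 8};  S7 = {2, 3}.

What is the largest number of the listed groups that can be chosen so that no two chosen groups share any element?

S2, S3, S7 are pairwise disjoint (S2={5,7}; S3={1,6}; S7={2,3}).
Every remaining group overlaps one of these, and no 4 of the listed groups are pairwise disjoint, so 3 is the maximum.

3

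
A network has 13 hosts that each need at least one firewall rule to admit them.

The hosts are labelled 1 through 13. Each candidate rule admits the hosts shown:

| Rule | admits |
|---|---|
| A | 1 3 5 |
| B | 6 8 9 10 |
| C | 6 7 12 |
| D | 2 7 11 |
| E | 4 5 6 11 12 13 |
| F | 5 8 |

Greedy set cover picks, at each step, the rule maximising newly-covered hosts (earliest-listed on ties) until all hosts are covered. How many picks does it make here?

4

Greedy: pick E (covers 6 new) → pick B (covers 3 new) → pick A (covers 2 new) → pick D (covers 2 new). Total picks: 4.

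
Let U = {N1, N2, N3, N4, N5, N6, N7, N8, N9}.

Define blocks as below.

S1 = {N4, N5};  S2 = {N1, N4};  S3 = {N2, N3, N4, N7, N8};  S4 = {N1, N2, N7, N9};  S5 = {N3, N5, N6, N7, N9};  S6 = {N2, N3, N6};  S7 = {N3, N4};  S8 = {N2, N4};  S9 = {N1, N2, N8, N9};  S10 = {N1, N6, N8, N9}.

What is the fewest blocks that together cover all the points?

S5 and S7 and S9 together: S5 ∪ S7 ∪ S9 = {N1, N2, N3, N4, N5, N6, N7, N8, N9} — every point is covered.
No 2 of the 10 blocks cover everything (all 45 combinations miss at least one point), so 3 is optimal.

3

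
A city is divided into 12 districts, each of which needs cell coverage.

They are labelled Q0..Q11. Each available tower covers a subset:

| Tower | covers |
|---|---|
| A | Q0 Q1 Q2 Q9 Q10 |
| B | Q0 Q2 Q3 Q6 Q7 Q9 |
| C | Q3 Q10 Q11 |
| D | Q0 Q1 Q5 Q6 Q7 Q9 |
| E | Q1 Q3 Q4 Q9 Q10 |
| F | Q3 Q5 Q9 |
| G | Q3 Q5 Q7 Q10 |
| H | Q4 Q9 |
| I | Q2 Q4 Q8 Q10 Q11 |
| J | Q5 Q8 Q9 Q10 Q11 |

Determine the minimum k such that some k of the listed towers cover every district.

3

Take {B, D, I}. Their union is {Q0, Q1, Q2, Q3, Q4, Q5, Q6, Q7, Q8, Q9, Q10, Q11}, which is all 12 districts.
No 2 of the 10 towers cover everything (all 45 combinations miss at least one district), so 3 is optimal.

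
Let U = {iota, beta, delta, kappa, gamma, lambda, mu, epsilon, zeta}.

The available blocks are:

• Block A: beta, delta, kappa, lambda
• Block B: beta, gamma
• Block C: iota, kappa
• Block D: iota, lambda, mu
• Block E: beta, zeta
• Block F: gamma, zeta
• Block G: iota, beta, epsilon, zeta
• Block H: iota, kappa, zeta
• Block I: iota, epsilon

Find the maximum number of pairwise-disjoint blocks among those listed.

A, F, I are pairwise disjoint (A={beta,delta,kappa,lambda}; F={gamma,zeta}; I={iota,epsilon}).
Every remaining block overlaps one of these, and no 4 of the listed blocks are pairwise disjoint, so 3 is the maximum.

3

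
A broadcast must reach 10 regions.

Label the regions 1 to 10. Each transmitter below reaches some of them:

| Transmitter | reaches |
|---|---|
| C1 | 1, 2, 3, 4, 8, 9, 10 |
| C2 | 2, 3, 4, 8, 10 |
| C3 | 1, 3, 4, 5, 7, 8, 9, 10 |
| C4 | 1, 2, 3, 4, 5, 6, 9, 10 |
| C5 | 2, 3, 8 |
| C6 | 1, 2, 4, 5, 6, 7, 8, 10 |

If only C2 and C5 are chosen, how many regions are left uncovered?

5

Union of C2, C5 = {2, 3, 4, 8, 10}.
Not covered: 1, 5, 6, 7, 9 — 5 regions.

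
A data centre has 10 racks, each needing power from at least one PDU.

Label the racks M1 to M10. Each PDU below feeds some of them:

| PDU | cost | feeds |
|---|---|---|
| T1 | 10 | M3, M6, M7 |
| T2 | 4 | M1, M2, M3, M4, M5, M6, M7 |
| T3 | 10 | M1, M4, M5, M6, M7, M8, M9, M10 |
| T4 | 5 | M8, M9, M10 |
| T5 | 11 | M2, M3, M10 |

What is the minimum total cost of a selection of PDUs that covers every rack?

9

T2, T4 together cover every rack (T2 ∪ T4 = {M1, M2, M3, M4, M5, M6, M7, M8, M9, M10}); total cost 4 + 5 = 9.
No covering selection has total cost below 9.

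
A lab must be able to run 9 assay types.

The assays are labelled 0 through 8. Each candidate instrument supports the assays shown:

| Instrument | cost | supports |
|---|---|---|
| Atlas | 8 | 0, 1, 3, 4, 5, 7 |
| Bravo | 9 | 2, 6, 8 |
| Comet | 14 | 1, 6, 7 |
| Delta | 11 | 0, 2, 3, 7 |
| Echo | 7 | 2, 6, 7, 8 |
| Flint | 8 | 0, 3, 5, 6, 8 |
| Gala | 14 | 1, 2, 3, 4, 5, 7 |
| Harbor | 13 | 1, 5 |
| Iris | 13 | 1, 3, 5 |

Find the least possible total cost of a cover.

Atlas, Echo together cover every assay (Atlas ∪ Echo = {0, 1, 2, 3, 4, 5, 6, 7, 8}); total cost 8 + 7 = 15.
No covering selection has total cost below 15.

15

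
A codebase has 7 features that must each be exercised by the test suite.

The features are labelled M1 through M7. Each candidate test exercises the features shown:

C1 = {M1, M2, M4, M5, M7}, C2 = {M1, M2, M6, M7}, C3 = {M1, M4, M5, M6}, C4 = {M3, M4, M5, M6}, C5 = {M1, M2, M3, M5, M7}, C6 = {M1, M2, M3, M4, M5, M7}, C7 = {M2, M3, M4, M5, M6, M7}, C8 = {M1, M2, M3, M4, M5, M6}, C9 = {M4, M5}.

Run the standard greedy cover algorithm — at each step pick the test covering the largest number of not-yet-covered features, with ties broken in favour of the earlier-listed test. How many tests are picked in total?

2

Greedy: pick C6 (covers 6 new) → pick C2 (covers 1 new). Total picks: 2.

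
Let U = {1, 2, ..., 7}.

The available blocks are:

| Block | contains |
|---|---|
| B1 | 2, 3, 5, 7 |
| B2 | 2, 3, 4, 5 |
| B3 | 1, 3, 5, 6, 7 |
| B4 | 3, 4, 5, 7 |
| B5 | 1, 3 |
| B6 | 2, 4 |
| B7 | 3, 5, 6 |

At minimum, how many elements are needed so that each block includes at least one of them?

H = {2, 3} meets every block (each contains at least one member of H), and |H| = 2.
The blocks B6, B7 are pairwise disjoint, so any hitting set needs a separate element for each — at least 2. Hence 2 is optimal.

2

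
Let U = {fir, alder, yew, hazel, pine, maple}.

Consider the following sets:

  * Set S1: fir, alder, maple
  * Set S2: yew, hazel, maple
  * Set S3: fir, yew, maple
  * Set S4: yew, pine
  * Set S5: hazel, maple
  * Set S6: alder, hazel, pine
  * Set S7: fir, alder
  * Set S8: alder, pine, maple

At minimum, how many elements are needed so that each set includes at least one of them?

3

Take H = {alder, pine, maple}. Each listed set contains at least one of these, so H is a hitting set of size 3.
The sets S4, S5, S7 are pairwise disjoint, so any hitting set needs a separate element for each — at least 3. Hence 3 is optimal.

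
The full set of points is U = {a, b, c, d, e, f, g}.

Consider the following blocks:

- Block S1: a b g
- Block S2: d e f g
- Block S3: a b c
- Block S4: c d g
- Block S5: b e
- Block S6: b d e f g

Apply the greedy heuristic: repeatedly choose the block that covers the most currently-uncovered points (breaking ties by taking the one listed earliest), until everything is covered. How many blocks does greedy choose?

2

Greedy: pick S6 (covers 5 new) → pick S3 (covers 2 new). Total picks: 2.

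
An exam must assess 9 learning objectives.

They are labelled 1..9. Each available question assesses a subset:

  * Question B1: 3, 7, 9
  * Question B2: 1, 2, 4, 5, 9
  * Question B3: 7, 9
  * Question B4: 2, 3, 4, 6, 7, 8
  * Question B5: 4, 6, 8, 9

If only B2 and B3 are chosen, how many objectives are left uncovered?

Union of B2, B3 = {1, 2, 4, 5, 7, 9}.
Not covered: 3, 6, 8 — 3 objectives.

3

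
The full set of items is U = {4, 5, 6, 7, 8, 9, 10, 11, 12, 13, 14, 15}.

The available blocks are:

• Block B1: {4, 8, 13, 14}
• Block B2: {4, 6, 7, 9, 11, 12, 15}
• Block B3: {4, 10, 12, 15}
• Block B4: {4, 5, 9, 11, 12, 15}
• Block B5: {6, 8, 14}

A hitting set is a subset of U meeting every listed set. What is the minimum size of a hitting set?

The 2 items {8, 15} hit every block.
The blocks B3, B5 are pairwise disjoint, so any hitting set needs a separate item for each — at least 2. Hence 2 is optimal.

2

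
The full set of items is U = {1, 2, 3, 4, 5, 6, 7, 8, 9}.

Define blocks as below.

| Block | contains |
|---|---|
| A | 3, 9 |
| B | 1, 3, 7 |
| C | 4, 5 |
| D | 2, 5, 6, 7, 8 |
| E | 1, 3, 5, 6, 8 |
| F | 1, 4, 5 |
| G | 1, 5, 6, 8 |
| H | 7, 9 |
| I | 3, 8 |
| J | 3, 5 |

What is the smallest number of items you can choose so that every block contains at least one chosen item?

The 3 items {3, 5, 7} hit every block.
The blocks C, H, I are pairwise disjoint, so any hitting set needs a separate item for each — at least 3. Hence 3 is optimal.

3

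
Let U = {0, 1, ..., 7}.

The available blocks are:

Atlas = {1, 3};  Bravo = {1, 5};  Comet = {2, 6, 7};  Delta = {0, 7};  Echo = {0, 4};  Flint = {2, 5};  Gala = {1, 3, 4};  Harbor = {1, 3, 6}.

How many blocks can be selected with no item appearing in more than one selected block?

3

Delta, Flint, Gala are pairwise disjoint (Delta={0,7}; Flint={2,5}; Gala={1,3,4}).
Every remaining block overlaps one of these, and no 4 of the listed blocks are pairwise disjoint, so 3 is the maximum.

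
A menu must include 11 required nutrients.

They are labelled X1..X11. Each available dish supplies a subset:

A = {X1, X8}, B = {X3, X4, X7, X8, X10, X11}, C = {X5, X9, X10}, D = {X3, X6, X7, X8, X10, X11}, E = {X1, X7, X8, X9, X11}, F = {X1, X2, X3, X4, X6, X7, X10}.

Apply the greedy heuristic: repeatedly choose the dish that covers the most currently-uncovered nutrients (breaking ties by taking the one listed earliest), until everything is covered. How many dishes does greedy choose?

Greedy: pick F (covers 7 new) → pick E (covers 3 new) → pick C (covers 1 new). Total picks: 3.

3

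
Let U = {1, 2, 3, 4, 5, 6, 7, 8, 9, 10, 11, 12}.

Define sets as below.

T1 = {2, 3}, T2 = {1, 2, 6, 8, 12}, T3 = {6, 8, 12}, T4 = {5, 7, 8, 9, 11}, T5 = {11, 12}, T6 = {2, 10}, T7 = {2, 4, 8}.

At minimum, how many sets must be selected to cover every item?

Take {T1, T2, T4, T6, T7}. Their union is {1, 2, 3, 4, 5, 6, 7, 8, 9, 10, 11, 12}, which is all 12 items.
No 4 of the 7 sets cover everything (all 35 combinations miss at least one item), so 5 is optimal.

5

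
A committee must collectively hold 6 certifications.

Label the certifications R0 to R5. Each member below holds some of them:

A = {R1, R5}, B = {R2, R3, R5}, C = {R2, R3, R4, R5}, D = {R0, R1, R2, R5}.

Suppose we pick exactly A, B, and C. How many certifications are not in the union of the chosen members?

1

Union of A, B, C = {R1, R2, R3, R4, R5}.
Not covered: R0 — 1 certification.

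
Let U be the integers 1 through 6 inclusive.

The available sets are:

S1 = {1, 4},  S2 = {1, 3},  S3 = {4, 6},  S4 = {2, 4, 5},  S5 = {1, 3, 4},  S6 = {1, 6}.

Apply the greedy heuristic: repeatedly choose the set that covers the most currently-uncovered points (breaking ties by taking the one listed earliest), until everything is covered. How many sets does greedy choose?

Greedy: pick S4 (covers 3 new) → pick S2 (covers 2 new) → pick S3 (covers 1 new). Total picks: 3.

3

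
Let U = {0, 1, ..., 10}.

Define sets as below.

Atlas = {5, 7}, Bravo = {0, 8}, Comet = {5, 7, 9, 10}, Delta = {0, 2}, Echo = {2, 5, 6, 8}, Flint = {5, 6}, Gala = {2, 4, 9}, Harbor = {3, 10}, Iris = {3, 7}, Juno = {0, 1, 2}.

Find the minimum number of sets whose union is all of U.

Comet, Echo, Gala, Iris, and Juno cover everything between them: the union {0, 1, 2, 3, 4, 5, 6, 7, 8, 9, 10} is all of U.
No 4 of the 10 sets cover everything (all 210 combinations miss at least one element), so 5 is optimal.

5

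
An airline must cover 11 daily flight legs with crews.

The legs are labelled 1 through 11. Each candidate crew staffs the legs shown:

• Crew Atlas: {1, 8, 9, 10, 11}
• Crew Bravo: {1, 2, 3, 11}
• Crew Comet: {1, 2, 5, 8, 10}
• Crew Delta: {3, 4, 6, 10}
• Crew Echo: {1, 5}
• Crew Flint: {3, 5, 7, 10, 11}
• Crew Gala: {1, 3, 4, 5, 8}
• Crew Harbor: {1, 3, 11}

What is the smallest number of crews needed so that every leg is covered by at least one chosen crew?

4

Atlas and Comet and Delta and Flint together: Atlas ∪ Comet ∪ Delta ∪ Flint = {1, 2, 3, 4, 5, 6, 7, 8, 9, 10, 11} — every leg is covered.
No 3 of the 8 crews cover everything (all 56 combinations miss at least one leg), so 4 is optimal.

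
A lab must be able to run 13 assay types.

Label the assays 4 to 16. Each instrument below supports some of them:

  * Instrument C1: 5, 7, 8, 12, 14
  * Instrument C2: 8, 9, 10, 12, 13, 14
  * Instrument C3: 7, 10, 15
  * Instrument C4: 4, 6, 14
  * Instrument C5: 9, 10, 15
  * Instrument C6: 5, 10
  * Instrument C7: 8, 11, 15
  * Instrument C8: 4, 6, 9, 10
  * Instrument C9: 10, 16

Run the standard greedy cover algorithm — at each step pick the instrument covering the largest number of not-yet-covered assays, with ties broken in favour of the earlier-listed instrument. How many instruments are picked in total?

Greedy: pick C2 (covers 6 new) → pick C1 (covers 2 new) → pick C4 (covers 2 new) → pick C7 (covers 2 new) → pick C9 (covers 1 new). Total picks: 5.

5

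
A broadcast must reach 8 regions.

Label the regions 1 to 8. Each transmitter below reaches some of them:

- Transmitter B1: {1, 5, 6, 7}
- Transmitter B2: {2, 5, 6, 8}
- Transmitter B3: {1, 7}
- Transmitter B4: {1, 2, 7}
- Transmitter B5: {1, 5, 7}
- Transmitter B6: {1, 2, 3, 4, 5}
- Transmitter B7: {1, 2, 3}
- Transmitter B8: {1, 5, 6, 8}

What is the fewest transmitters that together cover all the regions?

B2 and B5 and B6 together: B2 ∪ B5 ∪ B6 = {1, 2, 3, 4, 5, 6, 7, 8} — every region is covered.
Only B6 contains 4, so B6 is forced; the remaining 3 regions need at least 2 more transmitters (each remaining transmitter adds at most 2) — so at least 3 transmitters are needed, and 3 is optimal.

3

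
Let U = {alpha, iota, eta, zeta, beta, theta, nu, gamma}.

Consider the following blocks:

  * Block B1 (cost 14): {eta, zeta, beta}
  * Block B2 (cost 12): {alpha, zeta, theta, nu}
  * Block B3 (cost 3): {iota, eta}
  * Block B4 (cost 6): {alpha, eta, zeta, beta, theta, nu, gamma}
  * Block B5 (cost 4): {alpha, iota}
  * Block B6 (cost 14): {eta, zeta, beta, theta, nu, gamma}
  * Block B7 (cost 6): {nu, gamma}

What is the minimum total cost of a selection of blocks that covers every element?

9

B3, B4 together cover every element (B3 ∪ B4 = {alpha, iota, eta, zeta, beta, theta, nu, gamma}); total cost 3 + 6 = 9.
No covering selection has total cost below 9.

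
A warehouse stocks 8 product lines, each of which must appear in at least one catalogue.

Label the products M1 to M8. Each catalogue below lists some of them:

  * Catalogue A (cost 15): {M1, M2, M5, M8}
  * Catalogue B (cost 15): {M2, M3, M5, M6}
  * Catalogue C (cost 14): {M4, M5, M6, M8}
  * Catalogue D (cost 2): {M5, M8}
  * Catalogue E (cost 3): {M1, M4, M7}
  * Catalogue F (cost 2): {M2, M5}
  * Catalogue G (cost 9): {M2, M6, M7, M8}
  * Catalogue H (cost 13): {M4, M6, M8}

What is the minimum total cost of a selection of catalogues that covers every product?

B, D, E together cover every product (B ∪ D ∪ E = {M1, M2, M3, M4, M5, M6, M7, M8}); total cost 15 + 2 + 3 = 20.
The greedy pick D, E, F, B costs 22; no covering selection beats 20.

20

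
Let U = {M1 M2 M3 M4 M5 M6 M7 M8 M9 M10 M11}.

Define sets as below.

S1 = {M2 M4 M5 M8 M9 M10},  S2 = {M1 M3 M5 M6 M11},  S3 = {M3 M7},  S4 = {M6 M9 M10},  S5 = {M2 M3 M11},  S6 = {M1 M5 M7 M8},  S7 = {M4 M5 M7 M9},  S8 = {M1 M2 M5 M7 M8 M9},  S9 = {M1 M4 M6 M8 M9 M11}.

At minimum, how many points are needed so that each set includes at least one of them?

Take H = {M3, M8, M9}. Each listed set contains at least one of these, so H is a hitting set of size 3.
The sets S4, S5, S6 are pairwise disjoint, so any hitting set needs a separate point for each — at least 3. Hence 3 is optimal.

3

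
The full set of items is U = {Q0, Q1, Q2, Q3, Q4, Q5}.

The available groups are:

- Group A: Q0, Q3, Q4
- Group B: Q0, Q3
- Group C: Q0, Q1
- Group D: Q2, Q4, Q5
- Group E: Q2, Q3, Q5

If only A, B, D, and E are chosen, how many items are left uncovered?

1

Union of A, B, D, E = {Q0, Q2, Q3, Q4, Q5}.
Not covered: Q1 — 1 item.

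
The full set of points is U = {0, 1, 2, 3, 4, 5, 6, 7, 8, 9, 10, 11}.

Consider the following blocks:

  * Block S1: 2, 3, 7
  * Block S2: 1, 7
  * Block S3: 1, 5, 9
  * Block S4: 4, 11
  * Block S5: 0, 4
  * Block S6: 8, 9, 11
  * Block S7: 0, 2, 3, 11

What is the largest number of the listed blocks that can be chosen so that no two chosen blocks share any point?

S1, S5, S6 are pairwise disjoint (S1={2,3,7}; S5={0,4}; S6={8,9,11}).
Every remaining block overlaps one of these, and no 4 of the listed blocks are pairwise disjoint, so 3 is the maximum.

3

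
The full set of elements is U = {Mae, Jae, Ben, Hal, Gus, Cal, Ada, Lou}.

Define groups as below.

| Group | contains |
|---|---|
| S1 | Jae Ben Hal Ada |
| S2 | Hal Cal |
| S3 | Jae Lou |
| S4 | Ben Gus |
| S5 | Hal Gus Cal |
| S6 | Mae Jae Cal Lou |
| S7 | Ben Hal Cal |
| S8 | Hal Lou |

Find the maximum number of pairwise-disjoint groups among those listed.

3

S2, S3, S4 are pairwise disjoint (S2={Hal,Cal}; S3={Jae,Lou}; S4={Ben,Gus}).
Every remaining group overlaps one of these, and no 4 of the listed groups are pairwise disjoint, so 3 is the maximum.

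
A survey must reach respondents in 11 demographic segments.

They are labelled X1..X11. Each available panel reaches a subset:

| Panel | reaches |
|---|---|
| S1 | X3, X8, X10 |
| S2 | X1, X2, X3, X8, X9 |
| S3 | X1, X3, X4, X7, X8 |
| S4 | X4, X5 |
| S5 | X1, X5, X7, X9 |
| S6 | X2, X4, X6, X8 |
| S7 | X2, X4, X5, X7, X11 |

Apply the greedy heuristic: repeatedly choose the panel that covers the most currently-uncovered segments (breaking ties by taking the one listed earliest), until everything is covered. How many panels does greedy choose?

Greedy: pick S2 (covers 5 new) → pick S7 (covers 4 new) → pick S1 (covers 1 new) → pick S6 (covers 1 new). Total picks: 4.

4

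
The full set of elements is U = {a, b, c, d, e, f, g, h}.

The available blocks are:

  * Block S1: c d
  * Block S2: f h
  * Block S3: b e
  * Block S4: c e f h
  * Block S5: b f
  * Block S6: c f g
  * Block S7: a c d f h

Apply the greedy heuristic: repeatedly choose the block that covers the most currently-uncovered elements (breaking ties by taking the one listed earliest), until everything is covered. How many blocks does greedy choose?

Greedy: pick S7 (covers 5 new) → pick S3 (covers 2 new) → pick S6 (covers 1 new). Total picks: 3.

3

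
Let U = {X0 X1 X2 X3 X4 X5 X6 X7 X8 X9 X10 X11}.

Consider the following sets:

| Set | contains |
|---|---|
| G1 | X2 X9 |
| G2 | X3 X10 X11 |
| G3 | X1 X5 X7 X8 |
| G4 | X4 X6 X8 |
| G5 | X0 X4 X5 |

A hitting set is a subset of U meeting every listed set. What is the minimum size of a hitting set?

4

The 4 items {X1, X3, X4, X9} hit every set.
No choice of 3 items meets every set, so 4 is the minimum.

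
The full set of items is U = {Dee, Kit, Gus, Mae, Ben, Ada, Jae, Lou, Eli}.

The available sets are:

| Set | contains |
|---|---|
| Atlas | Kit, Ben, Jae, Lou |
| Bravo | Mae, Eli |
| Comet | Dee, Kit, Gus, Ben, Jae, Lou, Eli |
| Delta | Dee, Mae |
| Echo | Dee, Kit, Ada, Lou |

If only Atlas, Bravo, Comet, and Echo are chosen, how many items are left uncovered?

0

Union of Atlas, Bravo, Comet, Echo = {Dee, Kit, Gus, Mae, Ben, Ada, Jae, Lou, Eli} — that's every item, so 0 are uncovered.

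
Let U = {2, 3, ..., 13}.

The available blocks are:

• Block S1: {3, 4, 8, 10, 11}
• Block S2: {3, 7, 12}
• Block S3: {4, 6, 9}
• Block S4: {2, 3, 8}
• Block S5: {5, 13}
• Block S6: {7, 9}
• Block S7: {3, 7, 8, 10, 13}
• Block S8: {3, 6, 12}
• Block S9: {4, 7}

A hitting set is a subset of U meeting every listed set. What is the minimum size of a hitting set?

4

The 4 elements {3, 5, 6, 7} hit every block.
No choice of 3 elements meets every block, so 4 is the minimum.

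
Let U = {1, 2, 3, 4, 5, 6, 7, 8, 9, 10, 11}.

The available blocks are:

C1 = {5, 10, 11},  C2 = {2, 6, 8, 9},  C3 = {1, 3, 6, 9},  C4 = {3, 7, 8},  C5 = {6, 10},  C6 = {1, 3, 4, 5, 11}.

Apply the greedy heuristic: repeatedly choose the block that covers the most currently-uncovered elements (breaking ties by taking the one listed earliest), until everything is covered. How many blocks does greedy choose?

Greedy: pick C6 (covers 5 new) → pick C2 (covers 4 new) → pick C1 (covers 1 new) → pick C4 (covers 1 new). Total picks: 4.

4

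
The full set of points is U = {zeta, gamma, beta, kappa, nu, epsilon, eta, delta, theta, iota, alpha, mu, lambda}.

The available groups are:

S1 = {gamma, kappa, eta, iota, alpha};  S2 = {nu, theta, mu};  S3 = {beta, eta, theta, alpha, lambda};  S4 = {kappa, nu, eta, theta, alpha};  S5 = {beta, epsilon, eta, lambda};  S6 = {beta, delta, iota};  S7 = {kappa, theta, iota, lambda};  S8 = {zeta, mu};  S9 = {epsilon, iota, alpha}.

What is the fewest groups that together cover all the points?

Take {S1, S2, S5, S6, S8}. Their union is {zeta, gamma, beta, kappa, nu, epsilon, eta, delta, theta, iota, alpha, mu, lambda}, which is all 13 points.
No 4 of the 9 groups cover everything (all 126 combinations miss at least one point), so 5 is optimal.

5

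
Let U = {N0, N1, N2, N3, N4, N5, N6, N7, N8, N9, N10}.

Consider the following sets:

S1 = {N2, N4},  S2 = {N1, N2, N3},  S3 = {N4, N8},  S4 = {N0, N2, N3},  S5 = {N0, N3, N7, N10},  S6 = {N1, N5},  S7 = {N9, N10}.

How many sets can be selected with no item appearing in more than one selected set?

S3, S4, S6, S7 are pairwise disjoint (S3={N4,N8}; S4={N0,N2,N3}; S6={N1,N5}; S7={N9,N10}).
Every remaining set overlaps one of these, and no 5 of the listed sets are pairwise disjoint, so 4 is the maximum.

4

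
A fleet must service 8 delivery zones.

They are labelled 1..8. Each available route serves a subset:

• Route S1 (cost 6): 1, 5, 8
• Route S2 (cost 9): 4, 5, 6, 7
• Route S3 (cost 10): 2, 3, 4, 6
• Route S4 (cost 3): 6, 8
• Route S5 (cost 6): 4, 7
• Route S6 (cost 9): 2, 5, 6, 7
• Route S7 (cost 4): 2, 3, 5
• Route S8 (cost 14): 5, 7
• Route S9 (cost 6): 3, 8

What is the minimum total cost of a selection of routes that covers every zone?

19

S1, S4, S5, S7 together cover every zone (S1 ∪ S4 ∪ S5 ∪ S7 = {1, 2, 3, 4, 5, 6, 7, 8}); total cost 6 + 3 + 6 + 4 = 19.
No covering selection has total cost below 19.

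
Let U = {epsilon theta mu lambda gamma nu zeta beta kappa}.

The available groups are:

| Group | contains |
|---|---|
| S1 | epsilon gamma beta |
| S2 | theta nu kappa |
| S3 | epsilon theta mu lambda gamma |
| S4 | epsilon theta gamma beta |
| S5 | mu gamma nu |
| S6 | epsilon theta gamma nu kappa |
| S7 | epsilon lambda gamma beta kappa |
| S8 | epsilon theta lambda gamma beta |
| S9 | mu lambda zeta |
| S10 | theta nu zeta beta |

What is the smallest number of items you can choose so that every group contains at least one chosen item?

The 3 items {theta, mu, gamma} hit every group.
The groups S1, S2, S9 are pairwise disjoint, so any hitting set needs a separate item for each — at least 3. Hence 3 is optimal.

3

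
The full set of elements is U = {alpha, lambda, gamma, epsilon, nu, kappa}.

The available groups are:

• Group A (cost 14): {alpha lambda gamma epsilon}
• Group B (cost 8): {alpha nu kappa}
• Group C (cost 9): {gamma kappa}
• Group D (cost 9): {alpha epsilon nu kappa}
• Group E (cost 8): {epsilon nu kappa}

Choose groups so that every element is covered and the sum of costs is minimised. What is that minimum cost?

22

A, E together cover every element (A ∪ E = {alpha, lambda, gamma, epsilon, nu, kappa}); total cost 14 + 8 = 22.
The greedy pick D, A costs 23; no covering selection beats 22.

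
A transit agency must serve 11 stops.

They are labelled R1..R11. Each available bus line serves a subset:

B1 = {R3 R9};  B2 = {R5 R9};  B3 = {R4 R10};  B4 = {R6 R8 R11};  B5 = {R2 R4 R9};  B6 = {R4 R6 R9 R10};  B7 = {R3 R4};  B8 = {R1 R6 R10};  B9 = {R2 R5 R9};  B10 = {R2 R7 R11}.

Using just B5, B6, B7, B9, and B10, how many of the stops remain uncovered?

Union of B5, B6, B7, B9, B10 = {R2, R3, R4, R5, R6, R7, R9, R10, R11}.
Not covered: R1, R8 — 2 stops.

2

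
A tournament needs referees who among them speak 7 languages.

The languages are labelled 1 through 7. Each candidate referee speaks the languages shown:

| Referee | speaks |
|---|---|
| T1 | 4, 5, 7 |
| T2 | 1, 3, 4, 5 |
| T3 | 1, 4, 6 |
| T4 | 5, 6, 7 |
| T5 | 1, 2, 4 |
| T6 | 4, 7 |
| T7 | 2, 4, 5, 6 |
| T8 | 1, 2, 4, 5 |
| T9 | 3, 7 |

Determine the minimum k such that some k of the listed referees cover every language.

3

T3 and T7 and T9 together: T3 ∪ T7 ∪ T9 = {1, 2, 3, 4, 5, 6, 7} — every language is covered.
No 2 of the 9 referees cover everything (all 36 combinations miss at least one language), so 3 is optimal.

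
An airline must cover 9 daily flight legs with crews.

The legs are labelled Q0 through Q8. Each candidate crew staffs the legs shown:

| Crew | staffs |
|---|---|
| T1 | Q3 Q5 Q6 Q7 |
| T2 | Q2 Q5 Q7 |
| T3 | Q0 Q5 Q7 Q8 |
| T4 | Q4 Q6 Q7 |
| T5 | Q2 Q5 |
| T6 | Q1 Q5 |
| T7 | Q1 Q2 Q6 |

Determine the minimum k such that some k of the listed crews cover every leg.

T1 and T3 and T4 and T7 together: T1 ∪ T3 ∪ T4 ∪ T7 = {Q0, Q1, Q2, Q3, Q4, Q5, Q6, Q7, Q8} — every leg is covered.
Only T1 contains Q3, so T1 is forced; the remaining 5 legs need at least 3 more crews (each remaining crew adds at most 2) — so at least 4 crews are needed, and 4 is optimal.

4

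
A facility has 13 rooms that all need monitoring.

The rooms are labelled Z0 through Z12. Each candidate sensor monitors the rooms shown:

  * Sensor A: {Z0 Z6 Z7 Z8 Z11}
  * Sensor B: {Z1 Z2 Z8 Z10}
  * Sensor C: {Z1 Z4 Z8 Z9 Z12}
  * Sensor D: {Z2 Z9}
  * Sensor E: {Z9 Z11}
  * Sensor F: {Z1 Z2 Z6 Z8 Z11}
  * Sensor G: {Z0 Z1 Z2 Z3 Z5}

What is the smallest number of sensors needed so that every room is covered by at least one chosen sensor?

A and B and C and G together: A ∪ B ∪ C ∪ G = {Z0, Z1, Z2, Z3, Z4, Z5, Z6, Z7, Z8, Z9, Z10, Z11, Z12} — every room is covered.
Only B contains Z10, so B is forced; the remaining 9 rooms need at least 3 more sensors (each remaining sensor adds at most 4) — so at least 4 sensors are needed, and 4 is optimal.

4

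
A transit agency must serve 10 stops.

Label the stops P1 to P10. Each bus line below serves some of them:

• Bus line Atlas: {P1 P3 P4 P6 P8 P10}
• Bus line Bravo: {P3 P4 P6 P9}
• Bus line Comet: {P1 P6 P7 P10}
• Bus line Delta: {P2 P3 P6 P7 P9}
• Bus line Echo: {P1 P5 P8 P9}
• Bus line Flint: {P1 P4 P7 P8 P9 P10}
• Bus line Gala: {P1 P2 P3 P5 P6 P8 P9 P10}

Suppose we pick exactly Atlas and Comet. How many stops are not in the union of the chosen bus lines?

3

Union of Atlas, Comet = {P1, P3, P4, P6, P7, P8, P10}.
Not covered: P2, P5, P9 — 3 stops.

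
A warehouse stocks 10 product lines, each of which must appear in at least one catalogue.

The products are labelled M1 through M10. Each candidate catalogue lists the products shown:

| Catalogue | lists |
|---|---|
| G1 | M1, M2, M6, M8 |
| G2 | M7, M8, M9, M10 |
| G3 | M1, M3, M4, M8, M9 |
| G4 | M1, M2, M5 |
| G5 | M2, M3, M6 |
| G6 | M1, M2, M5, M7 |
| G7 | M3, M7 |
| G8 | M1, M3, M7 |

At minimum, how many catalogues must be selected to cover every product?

G1 and G2 and G3 and G6 together: G1 ∪ G2 ∪ G3 ∪ G6 = {M1, M2, M3, M4, M5, M6, M7, M8, M9, M10} — every product is covered.
No 3 of the 8 catalogues cover everything (all 56 combinations miss at least one product), so 4 is optimal.

4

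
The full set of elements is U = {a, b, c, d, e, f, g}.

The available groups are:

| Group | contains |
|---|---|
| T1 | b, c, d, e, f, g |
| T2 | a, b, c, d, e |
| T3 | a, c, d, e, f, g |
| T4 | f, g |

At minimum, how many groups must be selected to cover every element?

2

T1 and T3 cover everything between them: the union {a, b, c, d, e, f, g} is all of U.
No single group has all 7 elements (the largest, T1, has 6), so 2 is optimal.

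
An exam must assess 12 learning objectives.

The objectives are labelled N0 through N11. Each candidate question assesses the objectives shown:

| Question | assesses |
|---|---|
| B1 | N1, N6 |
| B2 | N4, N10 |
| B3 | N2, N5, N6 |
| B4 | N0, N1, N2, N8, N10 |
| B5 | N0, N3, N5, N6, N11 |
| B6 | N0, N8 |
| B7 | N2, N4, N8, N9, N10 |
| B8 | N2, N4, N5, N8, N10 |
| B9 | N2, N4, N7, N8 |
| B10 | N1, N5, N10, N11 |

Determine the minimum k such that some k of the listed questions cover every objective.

Take {B4, B5, B7, B9}. Their union is {N0, N1, N2, N3, N4, N5, N6, N7, N8, N9, N10, N11}, which is all 12 objectives.
No 3 of the 10 questions cover everything (all 120 combinations miss at least one objective), so 4 is optimal.

4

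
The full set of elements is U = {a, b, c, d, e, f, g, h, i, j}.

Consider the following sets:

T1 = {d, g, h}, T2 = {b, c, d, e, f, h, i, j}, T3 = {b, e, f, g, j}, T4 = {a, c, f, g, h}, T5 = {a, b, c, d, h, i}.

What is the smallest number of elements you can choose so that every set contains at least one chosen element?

T = {f, h} meets every set (each contains at least one member of T), and |T| = 2.
No single element lies in every set, so at least 2 are needed and 2 is optimal.

2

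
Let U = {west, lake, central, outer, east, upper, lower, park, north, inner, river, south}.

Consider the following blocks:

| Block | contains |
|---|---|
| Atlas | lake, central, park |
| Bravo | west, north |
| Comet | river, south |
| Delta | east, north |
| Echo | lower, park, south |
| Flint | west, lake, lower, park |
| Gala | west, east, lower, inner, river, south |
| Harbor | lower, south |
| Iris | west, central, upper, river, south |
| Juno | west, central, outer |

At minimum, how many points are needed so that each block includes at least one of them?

H = {west, lake, east, south} meets every block (each contains at least one member of H), and |H| = 4.
No choice of 3 points meets every block, so 4 is the minimum.

4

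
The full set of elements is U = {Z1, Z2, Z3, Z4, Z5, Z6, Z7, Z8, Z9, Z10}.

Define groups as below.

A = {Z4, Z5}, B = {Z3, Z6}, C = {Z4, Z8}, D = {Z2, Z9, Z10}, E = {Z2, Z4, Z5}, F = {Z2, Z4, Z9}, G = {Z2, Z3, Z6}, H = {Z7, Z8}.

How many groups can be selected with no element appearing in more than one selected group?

4

A, B, D, H are pairwise disjoint (A={Z4,Z5}; B={Z3,Z6}; D={Z2,Z9,Z10}; H={Z7,Z8}).
Every remaining group overlaps one of these, and no 5 of the listed groups are pairwise disjoint, so 4 is the maximum.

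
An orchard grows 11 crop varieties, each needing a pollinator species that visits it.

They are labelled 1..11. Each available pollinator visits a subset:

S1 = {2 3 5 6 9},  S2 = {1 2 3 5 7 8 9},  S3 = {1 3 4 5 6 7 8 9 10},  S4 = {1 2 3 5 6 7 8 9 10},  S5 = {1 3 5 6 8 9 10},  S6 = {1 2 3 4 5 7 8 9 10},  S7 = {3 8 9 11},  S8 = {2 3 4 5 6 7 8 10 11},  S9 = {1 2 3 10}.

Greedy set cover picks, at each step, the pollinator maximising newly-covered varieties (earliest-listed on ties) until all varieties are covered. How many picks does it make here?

2

Greedy: pick S3 (covers 9 new) → pick S8 (covers 2 new). Total picks: 2.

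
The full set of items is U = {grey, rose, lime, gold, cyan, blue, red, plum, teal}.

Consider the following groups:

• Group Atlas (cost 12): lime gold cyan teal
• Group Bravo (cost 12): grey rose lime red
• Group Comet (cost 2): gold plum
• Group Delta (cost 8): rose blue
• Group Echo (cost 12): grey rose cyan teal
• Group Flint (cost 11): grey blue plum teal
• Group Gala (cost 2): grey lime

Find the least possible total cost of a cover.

34

Bravo, Comet, Delta, Echo together cover every item (Bravo ∪ Comet ∪ Delta ∪ Echo = {grey, rose, lime, gold, cyan, blue, red, plum, teal}); total cost 12 + 2 + 8 + 12 = 34.
The greedy pick Comet, Gala, Delta, Atlas, Bravo costs 36; no covering selection beats 34.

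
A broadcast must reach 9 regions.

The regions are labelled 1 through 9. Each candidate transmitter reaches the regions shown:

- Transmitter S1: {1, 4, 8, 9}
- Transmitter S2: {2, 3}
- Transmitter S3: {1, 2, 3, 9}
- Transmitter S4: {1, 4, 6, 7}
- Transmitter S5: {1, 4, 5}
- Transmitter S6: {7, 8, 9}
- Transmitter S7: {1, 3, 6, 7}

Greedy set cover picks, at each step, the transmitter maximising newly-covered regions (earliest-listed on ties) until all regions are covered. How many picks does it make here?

4

Greedy: pick S1 (covers 4 new) → pick S7 (covers 3 new) → pick S2 (covers 1 new) → pick S5 (covers 1 new). Total picks: 4.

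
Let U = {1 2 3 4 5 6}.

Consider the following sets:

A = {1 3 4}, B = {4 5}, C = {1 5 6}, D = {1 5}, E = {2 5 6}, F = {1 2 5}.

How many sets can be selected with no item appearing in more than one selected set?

2

A, E are pairwise disjoint (A={1,3,4}; E={2,5,6}).
Every remaining set overlaps one of these, and no 3 of the listed sets are pairwise disjoint, so 2 is the maximum.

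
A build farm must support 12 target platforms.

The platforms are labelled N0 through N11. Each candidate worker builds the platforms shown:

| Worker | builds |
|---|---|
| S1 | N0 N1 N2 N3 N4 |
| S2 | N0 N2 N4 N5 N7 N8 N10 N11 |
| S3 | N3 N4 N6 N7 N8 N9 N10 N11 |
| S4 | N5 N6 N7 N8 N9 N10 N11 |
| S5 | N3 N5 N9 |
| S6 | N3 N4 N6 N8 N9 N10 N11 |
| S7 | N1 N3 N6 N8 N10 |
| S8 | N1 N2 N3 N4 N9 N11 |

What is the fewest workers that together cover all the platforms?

S1 and S4 together: S1 ∪ S4 = {N0, N1, N2, N3, N4, N5, N6, N7, N8, N9, N10, N11} — every platform is covered.
No single worker has all 12 platforms (the largest, S2, has 8), so 2 is optimal.

2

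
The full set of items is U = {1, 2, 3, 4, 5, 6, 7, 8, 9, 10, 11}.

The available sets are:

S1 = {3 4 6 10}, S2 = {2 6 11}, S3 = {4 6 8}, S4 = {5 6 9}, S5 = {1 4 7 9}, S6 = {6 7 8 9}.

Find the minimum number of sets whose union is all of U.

5

Take {S1, S2, S3, S4, S5}. Their union is {1, 2, 3, 4, 5, 6, 7, 8, 9, 10, 11}, which is all 11 items.
No 4 of the 6 sets cover everything (all 15 combinations miss at least one item), so 5 is optimal.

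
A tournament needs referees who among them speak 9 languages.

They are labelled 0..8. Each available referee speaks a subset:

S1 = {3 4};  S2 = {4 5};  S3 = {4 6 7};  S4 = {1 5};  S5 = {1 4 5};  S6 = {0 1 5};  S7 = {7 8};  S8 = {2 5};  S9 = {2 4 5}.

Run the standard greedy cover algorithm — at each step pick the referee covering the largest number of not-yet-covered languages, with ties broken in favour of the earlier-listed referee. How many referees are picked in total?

5

Greedy: pick S3 (covers 3 new) → pick S6 (covers 3 new) → pick S1 (covers 1 new) → pick S7 (covers 1 new) → pick S8 (covers 1 new). Total picks: 5.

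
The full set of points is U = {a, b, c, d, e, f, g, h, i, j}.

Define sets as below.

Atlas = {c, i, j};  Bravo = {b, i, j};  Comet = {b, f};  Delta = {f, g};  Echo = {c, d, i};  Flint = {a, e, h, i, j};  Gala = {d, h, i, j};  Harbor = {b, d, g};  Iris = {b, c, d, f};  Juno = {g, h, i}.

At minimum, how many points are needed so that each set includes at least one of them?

T = {f, g, i} meets every set (each contains at least one member of T), and |T| = 3.
No choice of 2 points meets every set, so 3 is the minimum.

3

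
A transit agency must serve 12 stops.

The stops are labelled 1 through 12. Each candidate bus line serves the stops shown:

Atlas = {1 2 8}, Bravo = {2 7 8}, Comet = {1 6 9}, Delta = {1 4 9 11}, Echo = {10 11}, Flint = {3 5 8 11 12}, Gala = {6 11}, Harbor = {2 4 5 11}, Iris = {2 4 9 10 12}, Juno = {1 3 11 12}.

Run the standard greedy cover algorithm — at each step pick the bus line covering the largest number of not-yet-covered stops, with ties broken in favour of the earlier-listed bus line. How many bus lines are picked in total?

4

Greedy: pick Flint (covers 5 new) → pick Iris (covers 4 new) → pick Comet (covers 2 new) → pick Bravo (covers 1 new). Total picks: 4.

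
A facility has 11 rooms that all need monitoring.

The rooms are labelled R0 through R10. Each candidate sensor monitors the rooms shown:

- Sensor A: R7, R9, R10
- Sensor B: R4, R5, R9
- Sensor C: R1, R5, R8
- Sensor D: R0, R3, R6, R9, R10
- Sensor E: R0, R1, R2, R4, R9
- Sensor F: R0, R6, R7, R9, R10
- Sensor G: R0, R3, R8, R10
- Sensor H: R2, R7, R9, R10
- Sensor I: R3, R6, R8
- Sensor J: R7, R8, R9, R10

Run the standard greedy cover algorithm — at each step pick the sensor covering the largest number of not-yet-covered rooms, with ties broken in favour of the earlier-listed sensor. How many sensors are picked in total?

4

Greedy: pick D (covers 5 new) → pick C (covers 3 new) → pick E (covers 2 new) → pick A (covers 1 new). Total picks: 4.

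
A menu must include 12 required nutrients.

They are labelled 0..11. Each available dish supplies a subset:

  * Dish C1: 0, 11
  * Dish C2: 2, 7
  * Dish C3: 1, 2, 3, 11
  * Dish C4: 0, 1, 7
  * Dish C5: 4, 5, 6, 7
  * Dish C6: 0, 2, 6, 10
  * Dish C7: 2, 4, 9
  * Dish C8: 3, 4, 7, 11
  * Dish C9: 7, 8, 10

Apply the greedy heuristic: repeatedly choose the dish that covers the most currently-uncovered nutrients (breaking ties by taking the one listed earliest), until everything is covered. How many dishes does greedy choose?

Greedy: pick C3 (covers 4 new) → pick C5 (covers 4 new) → pick C6 (covers 2 new) → pick C7 (covers 1 new) → pick C9 (covers 1 new). Total picks: 5.

5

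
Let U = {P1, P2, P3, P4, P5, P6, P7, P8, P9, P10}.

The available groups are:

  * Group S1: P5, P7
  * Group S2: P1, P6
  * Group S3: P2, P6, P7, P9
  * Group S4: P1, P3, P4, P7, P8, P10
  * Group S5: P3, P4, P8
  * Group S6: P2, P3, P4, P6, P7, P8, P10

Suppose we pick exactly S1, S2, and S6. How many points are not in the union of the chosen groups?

Union of S1, S2, S6 = {P1, P2, P3, P4, P5, P6, P7, P8, P10}.
Not covered: P9 — 1 point.

1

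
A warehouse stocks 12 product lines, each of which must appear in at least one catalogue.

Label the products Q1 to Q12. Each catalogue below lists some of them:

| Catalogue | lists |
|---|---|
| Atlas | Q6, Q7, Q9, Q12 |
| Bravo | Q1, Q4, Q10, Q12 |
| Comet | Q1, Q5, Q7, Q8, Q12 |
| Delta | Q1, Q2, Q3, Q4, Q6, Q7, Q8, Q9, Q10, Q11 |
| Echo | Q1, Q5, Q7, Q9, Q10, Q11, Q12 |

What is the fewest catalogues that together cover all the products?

2

Take {Delta, Echo}. Their union is {Q1, Q2, Q3, Q4, Q5, Q6, Q7, Q8, Q9, Q10, Q11, Q12}, which is all 12 products.
No single catalogue has all 12 products (the largest, Delta, has 10), so 2 is optimal.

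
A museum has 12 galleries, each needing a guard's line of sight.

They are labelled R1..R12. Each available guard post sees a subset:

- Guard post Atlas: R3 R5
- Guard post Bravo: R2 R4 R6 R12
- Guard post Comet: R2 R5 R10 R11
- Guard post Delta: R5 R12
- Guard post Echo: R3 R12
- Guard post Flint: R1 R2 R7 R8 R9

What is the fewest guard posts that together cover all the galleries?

4

Take {Bravo, Comet, Echo, Flint}. Their union is {R1, R2, R3, R4, R5, R6, R7, R8, R9, R10, R11, R12}, which is all 12 galleries.
Only Flint contains R1, so Flint is forced; the remaining 7 galleries need at least 3 more guard posts (each remaining guard post adds at most 3) — so at least 4 guard posts are needed, and 4 is optimal.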